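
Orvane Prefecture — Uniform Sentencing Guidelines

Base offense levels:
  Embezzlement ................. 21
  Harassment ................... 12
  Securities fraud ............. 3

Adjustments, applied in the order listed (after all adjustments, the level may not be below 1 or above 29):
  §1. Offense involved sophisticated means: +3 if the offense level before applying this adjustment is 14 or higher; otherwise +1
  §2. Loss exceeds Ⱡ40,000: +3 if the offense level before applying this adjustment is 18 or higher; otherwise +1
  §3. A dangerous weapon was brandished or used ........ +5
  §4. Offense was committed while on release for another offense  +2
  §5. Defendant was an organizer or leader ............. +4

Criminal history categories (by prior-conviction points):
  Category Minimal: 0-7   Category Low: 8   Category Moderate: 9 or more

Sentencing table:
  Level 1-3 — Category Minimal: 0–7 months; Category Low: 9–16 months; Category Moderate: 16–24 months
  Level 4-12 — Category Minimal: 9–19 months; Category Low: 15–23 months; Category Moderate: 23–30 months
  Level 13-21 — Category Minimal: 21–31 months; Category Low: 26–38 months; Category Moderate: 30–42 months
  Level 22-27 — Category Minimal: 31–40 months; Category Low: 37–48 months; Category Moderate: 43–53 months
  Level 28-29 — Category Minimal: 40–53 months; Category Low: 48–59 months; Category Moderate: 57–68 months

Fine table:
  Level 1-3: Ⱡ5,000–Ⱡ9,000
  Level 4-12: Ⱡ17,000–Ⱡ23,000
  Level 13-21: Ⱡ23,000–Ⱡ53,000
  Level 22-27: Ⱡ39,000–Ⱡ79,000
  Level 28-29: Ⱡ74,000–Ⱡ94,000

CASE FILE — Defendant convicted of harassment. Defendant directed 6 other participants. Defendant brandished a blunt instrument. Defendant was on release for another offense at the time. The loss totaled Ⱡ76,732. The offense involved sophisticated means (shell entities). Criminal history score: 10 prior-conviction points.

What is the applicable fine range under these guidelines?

Base offense level for harassment: 12.
§1 applies (level before this adjustment is 12 < 14, so +1): 12 + 1 = 13.
§2 applies (level before this adjustment is 13 < 18, so +1): 13 + 1 = 14.
§3 applies: 14 + 5 = 19.
§4 applies: 19 + 2 = 21.
§5 applies: 21 + 4 = 25.
Final offense level: 25.
Level 25 falls in the 22-27 band.
Fine table: Level 22-27 → Ⱡ39,000–Ⱡ79,000.

Ⱡ39,000–Ⱡ79,000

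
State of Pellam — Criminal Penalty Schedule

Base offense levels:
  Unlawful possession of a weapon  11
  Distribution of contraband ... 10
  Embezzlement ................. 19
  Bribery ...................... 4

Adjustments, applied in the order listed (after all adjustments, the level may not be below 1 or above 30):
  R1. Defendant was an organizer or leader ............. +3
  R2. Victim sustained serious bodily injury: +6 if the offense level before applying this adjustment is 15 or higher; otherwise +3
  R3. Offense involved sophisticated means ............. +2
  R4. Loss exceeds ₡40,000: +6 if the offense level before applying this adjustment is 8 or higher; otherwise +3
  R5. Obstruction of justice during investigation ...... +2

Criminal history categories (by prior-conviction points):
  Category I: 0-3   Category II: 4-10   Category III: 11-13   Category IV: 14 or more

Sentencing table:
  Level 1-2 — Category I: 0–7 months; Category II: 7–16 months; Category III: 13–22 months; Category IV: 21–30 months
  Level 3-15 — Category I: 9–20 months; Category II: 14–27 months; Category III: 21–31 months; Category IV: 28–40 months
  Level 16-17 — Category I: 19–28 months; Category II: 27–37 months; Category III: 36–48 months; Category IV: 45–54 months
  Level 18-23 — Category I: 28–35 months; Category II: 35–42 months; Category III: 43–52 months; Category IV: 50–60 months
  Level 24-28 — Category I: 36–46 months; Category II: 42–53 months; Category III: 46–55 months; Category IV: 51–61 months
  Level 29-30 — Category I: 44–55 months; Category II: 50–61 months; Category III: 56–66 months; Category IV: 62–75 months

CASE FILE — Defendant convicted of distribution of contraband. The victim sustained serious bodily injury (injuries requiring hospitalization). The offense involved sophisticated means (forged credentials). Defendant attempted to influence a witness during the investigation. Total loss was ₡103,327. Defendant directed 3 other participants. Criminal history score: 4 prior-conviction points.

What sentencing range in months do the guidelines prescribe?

42-53 months

Base offense level for distribution of contraband: 10.
R1 applies: 10 + 3 = 13.
R2 applies (level before this adjustment is 13 < 15, so +3): 13 + 3 = 16.
R3 applies: 16 + 2 = 18.
R4 applies (level before this adjustment is 18 ≥ 8, so +6): 18 + 6 = 24.
R5 applies: 24 + 2 = 26.
Final offense level: 26.
Criminal history: 4 prior points → Category II (4-10).
Level 26 falls in the 24-28 band.
Grid: Level 24-28 × Category II = 42-53 months.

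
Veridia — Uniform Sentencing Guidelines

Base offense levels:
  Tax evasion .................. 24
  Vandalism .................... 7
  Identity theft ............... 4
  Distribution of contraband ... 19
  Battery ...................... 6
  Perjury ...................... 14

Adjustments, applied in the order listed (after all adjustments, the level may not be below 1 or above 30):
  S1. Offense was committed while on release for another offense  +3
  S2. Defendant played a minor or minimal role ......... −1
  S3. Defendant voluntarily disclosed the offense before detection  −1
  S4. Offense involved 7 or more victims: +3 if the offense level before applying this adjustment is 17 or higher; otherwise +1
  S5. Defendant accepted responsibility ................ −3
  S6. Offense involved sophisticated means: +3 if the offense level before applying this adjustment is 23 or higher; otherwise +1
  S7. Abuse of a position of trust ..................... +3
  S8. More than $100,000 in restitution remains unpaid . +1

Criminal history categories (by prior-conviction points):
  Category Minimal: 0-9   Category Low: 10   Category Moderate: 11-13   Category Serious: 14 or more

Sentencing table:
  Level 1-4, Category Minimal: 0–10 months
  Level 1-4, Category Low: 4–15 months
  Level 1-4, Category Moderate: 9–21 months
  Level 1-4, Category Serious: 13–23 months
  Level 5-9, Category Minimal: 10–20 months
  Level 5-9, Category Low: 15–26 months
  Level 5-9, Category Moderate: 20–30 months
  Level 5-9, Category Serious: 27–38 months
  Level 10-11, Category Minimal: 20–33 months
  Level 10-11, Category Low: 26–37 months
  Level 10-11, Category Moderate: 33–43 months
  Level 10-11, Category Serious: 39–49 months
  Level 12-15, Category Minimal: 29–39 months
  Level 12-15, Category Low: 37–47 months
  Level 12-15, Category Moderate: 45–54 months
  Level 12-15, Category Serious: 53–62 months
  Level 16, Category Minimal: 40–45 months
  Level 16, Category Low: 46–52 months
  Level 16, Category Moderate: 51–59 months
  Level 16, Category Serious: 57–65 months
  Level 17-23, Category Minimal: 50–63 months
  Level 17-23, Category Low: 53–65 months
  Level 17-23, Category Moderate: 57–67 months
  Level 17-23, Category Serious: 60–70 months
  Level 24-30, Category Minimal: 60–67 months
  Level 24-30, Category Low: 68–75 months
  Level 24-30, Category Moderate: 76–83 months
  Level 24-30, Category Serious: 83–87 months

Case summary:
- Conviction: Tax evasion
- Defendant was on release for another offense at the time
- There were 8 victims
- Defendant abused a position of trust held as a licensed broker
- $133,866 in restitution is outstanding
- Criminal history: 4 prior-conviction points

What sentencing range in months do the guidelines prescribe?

60-67 months

Base offense level for tax evasion: 24.
S1 applies: 24 + 3 = 27.
S3 does not apply.
S4 applies (level before this adjustment is 27 ≥ 17, so +3): 27 + 3 = 30.
S5 does not apply.
S6 does not apply.
S7 applies: 30 + 3 = 33.
S8 applies: 33 + 1 = 34.
Level 34 exceeds the maximum of 30; capped at 30.
Final offense level: 30.
Criminal history: 4 prior points → Category Minimal (0-9).
Level 30 falls in the 24-30 band.
Grid: Level 24-30 × Category Minimal = 60-67 months.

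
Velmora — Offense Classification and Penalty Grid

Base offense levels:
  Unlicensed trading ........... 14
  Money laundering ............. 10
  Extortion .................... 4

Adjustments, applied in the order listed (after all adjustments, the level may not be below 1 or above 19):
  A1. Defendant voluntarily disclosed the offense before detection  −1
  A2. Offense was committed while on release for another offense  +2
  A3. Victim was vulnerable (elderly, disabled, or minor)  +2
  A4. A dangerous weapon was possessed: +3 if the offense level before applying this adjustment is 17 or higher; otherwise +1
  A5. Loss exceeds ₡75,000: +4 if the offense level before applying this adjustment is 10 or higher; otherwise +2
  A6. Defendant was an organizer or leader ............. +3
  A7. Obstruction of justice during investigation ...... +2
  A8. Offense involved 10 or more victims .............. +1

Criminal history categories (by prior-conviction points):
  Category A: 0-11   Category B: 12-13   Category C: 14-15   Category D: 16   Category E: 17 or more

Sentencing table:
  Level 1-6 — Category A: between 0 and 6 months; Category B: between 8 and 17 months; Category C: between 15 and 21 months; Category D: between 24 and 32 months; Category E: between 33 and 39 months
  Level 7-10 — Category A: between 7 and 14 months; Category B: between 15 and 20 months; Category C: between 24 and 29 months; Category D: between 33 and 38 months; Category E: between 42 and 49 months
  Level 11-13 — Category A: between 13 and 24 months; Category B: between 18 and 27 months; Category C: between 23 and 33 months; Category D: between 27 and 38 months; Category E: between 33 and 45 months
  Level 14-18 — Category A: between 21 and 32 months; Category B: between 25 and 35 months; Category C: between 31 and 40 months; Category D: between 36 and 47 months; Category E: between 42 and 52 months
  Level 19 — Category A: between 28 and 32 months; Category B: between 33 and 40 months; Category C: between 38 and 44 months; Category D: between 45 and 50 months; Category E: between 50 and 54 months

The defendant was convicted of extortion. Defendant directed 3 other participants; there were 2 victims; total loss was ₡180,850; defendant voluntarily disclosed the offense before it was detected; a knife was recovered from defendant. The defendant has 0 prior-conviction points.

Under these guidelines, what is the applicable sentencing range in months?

Base offense level for extortion: 4.
A1 applies: 4 − 1 = 3.
A4 applies (level before this adjustment is 3 < 17, so +1): 3 + 1 = 4.
A5 applies (level before this adjustment is 4 < 10, so +2): 4 + 2 = 6.
A6 applies: 6 + 3 = 9.
Final offense level: 9.
Criminal history: 0 prior points → Category A (0-11).
Level 9 falls in the 7-10 band.
Grid: Level 7-10 × Category A = 7-14 months.

7-14 months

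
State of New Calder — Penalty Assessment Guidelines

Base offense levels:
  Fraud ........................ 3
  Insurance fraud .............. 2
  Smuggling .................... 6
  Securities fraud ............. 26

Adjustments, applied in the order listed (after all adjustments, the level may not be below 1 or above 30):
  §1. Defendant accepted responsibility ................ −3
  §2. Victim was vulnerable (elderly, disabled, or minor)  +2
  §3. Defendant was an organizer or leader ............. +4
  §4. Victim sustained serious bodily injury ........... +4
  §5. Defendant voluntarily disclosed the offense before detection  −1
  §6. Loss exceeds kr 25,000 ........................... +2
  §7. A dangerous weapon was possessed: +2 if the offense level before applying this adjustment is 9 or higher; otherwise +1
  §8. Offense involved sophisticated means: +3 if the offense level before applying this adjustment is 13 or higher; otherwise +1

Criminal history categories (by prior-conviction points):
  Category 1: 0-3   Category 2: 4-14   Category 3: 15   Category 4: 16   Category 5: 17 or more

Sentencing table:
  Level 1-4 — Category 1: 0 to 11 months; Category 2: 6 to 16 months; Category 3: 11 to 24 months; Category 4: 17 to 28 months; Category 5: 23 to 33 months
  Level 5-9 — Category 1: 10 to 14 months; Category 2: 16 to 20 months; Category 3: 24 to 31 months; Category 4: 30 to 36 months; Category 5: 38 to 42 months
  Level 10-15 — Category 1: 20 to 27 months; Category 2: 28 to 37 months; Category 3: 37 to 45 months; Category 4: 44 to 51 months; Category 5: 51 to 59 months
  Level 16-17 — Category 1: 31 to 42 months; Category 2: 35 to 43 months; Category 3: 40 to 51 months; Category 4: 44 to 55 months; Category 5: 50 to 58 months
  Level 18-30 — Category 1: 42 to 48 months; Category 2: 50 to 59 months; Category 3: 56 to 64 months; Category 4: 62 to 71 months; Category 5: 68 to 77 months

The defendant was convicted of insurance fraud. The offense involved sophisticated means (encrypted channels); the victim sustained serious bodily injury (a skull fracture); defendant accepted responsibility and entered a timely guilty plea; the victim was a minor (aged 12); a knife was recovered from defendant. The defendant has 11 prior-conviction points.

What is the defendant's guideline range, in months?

Base offense level for insurance fraud: 2.
§1 applies: 2 − 3 = -1.
§2 applies: -1 + 2 = 1.
§4 applies: 1 + 4 = 5.
§5 does not apply.
§6 does not apply.
§7 applies (level before this adjustment is 5 < 9, so +1): 5 + 1 = 6.
§8 applies (level before this adjustment is 6 < 13, so +1): 6 + 1 = 7.
Final offense level: 7.
Criminal history: 11 prior points → Category 2 (4-14).
Level 7 falls in the 5-9 band.
Grid: Level 5-9 × Category 2 = 16-20 months.

16-20 months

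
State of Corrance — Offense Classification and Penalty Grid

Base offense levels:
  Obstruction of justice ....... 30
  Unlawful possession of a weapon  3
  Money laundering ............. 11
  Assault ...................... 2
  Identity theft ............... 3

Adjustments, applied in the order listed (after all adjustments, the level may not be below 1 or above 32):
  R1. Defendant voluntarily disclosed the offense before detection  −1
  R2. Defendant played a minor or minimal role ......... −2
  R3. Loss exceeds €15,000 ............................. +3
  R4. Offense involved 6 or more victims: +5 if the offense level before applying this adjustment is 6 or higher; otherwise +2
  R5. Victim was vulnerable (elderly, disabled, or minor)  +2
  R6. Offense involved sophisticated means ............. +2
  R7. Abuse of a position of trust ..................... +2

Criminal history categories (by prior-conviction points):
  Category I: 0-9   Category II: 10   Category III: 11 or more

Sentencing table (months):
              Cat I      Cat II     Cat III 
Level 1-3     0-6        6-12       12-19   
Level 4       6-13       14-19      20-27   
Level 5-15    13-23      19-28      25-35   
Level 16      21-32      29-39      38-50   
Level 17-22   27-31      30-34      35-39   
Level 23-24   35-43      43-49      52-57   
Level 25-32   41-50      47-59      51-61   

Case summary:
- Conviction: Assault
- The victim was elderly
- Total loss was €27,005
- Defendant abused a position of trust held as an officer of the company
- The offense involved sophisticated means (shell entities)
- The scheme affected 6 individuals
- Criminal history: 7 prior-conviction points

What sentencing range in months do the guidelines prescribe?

13-23 months

Base offense level for assault: 2.
R3 applies: 2 + 3 = 5.
R4 applies (level before this adjustment is 5 < 6, so +2): 5 + 2 = 7.
R5 applies: 7 + 2 = 9.
R6 applies: 9 + 2 = 11.
R7 applies: 11 + 2 = 13.
Final offense level: 13.
Criminal history: 7 prior points → Category I (0-9).
Level 13 falls in the 5-15 band.
Grid: Level 5-15 × Category I = 13-23 months.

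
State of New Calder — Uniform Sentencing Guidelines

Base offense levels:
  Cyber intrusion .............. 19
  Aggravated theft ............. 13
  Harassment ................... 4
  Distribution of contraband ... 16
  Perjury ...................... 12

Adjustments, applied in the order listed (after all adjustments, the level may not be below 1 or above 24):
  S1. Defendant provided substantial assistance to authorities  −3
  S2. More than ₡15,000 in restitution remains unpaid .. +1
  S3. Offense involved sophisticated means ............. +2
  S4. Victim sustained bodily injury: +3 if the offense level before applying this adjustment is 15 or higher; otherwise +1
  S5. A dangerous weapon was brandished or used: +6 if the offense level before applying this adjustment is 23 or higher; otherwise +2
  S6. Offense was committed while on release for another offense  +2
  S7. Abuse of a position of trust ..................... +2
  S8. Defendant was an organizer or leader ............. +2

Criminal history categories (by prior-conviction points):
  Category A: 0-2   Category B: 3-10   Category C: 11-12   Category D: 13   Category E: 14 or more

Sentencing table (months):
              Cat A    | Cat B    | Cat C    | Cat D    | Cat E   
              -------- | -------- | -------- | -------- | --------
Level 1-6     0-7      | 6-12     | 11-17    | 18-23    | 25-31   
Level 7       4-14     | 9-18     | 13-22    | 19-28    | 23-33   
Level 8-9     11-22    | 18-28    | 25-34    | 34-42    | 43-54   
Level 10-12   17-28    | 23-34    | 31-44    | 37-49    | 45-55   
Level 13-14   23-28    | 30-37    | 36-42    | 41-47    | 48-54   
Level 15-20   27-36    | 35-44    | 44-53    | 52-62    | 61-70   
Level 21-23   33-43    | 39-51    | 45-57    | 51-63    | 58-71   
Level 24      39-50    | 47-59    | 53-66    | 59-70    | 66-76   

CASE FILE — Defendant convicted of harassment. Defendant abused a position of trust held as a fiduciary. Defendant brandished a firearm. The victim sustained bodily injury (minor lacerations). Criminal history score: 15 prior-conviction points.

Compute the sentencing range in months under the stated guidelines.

Base offense level for harassment: 4.
S1 does not apply.
S2 does not apply.
S3 does not apply.
S4 applies (level before this adjustment is 4 < 15, so +1): 4 + 1 = 5.
S5 applies (level before this adjustment is 5 < 23, so +2): 5 + 2 = 7.
S6 does not apply.
S7 applies: 7 + 2 = 9.
Final offense level: 9.
Criminal history: 15 prior points → Category E (14+).
Level 9 falls in the 8-9 band.
Grid: Level 8-9 × Category E = 43-54 months.

43-54 months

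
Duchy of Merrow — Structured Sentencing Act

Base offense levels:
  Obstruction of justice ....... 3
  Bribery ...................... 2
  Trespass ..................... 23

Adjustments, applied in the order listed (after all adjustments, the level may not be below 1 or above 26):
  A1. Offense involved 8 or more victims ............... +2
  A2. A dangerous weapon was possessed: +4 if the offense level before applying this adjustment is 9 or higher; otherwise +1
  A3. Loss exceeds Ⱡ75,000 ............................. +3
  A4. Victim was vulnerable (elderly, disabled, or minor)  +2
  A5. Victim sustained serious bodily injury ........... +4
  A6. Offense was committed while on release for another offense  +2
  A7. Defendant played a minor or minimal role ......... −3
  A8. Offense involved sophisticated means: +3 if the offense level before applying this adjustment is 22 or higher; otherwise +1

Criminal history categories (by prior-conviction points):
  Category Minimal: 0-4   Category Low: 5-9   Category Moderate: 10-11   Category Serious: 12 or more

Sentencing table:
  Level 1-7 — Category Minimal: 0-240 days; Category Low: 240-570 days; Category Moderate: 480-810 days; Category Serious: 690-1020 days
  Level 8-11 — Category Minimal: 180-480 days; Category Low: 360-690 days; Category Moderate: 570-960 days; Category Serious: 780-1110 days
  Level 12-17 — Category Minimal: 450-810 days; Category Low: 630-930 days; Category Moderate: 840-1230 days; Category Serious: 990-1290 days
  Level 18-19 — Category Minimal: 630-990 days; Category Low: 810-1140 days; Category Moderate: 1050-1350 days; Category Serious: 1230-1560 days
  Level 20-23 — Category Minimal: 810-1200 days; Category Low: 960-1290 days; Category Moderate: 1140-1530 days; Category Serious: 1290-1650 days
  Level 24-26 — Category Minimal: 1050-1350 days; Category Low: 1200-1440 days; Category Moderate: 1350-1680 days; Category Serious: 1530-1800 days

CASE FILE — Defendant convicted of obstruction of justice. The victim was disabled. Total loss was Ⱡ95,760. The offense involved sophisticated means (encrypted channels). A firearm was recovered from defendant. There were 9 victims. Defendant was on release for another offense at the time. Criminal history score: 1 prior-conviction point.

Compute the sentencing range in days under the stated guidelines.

Base offense level for obstruction of justice: 3.
A1 applies: 3 + 2 = 5.
A2 applies (level before this adjustment is 5 < 9, so +1): 5 + 1 = 6.
A3 applies: 6 + 3 = 9.
A4 applies: 9 + 2 = 11.
A6 applies: 11 + 2 = 13.
A8 applies (level before this adjustment is 13 < 22, so +1): 13 + 1 = 14.
Final offense level: 14.
Criminal history: 1 prior point → Category Minimal (0-4).
Level 14 falls in the 12-17 band.
Grid: Level 12-17 × Category Minimal = 450-810 days.

450-810 days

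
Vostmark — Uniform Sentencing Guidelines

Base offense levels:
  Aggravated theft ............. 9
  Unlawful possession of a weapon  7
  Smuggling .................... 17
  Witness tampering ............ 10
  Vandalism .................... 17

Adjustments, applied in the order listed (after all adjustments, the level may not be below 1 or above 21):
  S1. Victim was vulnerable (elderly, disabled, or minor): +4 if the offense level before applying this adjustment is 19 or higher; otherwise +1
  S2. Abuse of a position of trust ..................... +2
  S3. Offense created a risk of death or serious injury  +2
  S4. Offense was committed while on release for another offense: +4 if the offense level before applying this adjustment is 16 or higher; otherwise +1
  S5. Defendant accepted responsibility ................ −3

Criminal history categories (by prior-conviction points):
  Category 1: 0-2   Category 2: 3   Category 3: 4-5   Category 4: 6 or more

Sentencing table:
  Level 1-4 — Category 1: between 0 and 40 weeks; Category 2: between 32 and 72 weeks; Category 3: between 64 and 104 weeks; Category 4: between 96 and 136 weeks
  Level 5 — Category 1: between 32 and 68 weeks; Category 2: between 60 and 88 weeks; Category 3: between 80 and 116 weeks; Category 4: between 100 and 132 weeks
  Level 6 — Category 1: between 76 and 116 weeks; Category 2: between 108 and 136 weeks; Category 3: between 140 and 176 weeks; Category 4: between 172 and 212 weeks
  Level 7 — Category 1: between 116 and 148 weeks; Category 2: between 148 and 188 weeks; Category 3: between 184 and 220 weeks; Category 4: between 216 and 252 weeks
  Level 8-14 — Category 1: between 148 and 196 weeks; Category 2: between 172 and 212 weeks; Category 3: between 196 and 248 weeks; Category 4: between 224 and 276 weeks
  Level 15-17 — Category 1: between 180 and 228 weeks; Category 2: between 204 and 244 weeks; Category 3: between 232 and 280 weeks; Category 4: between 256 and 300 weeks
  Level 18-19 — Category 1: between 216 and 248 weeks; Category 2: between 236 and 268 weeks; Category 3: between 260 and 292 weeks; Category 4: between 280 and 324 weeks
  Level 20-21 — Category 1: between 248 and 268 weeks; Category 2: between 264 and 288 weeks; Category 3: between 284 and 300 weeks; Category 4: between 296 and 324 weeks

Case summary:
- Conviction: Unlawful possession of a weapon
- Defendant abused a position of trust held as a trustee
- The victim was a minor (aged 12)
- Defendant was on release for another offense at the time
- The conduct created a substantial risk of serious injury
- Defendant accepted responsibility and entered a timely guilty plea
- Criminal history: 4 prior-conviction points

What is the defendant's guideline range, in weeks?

Base offense level for unlawful possession of a weapon: 7.
S1 applies (level before this adjustment is 7 < 19, so +1): 7 + 1 = 8.
S2 applies: 8 + 2 = 10.
S3 applies: 10 + 2 = 12.
S4 applies (level before this adjustment is 12 < 16, so +1): 12 + 1 = 13.
S5 applies: 13 − 3 = 10.
Final offense level: 10.
Criminal history: 4 prior points → Category 3 (4-5).
Level 10 falls in the 8-14 band.
Grid: Level 8-14 × Category 3 = 196-248 weeks.

196-248 weeks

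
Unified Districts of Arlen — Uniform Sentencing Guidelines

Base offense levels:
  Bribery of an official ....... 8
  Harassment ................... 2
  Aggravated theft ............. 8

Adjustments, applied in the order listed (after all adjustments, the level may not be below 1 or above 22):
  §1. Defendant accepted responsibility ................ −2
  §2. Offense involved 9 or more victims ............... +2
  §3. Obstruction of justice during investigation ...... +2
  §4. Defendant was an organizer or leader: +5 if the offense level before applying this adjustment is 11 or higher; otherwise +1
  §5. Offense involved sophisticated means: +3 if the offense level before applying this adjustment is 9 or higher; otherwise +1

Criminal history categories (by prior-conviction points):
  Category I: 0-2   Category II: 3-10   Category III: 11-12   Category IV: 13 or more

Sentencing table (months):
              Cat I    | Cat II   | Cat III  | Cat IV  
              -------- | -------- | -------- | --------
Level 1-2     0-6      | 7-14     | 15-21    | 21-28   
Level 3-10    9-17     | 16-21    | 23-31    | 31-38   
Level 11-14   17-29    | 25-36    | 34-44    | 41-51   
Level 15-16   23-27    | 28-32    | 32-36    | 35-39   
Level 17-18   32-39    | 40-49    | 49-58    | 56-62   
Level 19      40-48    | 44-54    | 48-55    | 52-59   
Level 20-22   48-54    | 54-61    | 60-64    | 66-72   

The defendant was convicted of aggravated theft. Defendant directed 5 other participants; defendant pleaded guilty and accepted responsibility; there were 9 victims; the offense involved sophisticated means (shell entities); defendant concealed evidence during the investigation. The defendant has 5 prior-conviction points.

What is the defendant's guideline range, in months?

Base offense level for aggravated theft: 8.
§1 applies: 8 − 2 = 6.
§2 applies: 6 + 2 = 8.
§3 applies: 8 + 2 = 10.
§4 applies (level before this adjustment is 10 < 11, so +1): 10 + 1 = 11.
§5 applies (level before this adjustment is 11 ≥ 9, so +3): 11 + 3 = 14.
Final offense level: 14.
Criminal history: 5 prior points → Category II (3-10).
Level 14 falls in the 11-14 band.
Grid: Level 11-14 × Category II = 25-36 months.

25-36 months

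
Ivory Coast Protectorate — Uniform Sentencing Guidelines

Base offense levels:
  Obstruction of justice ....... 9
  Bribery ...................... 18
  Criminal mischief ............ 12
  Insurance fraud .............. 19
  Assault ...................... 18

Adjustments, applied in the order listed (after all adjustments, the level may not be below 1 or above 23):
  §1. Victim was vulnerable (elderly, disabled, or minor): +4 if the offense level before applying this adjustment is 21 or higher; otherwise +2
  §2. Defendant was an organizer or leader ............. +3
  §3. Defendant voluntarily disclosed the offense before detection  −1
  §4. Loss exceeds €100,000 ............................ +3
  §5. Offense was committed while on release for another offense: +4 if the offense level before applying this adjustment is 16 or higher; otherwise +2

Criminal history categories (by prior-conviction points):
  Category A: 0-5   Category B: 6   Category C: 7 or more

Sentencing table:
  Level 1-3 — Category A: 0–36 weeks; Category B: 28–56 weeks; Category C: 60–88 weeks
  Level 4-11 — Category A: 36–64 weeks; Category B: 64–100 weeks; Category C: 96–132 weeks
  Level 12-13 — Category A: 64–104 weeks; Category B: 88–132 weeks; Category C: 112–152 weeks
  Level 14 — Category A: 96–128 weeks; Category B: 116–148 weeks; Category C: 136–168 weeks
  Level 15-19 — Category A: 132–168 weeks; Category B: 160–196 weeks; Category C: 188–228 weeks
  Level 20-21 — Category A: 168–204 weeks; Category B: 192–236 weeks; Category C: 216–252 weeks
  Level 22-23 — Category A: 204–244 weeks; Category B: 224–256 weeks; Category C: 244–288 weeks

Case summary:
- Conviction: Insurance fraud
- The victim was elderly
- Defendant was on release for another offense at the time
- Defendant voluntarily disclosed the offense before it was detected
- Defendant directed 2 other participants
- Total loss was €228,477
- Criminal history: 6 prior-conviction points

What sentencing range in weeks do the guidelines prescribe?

224-256 weeks

Base offense level for insurance fraud: 19.
§1 applies (level before this adjustment is 19 < 21, so +2): 19 + 2 = 21.
§2 applies: 21 + 3 = 24.
§3 applies: 24 − 1 = 23.
§4 applies: 23 + 3 = 26.
§5 applies (level before this adjustment is 26 ≥ 16, so +4): 26 + 4 = 30.
Level 30 exceeds the maximum of 23; capped at 23.
Final offense level: 23.
Criminal history: 6 prior points → Category B (6).
Level 23 falls in the 22-23 band.
Grid: Level 22-23 × Category B = 224-256 weeks.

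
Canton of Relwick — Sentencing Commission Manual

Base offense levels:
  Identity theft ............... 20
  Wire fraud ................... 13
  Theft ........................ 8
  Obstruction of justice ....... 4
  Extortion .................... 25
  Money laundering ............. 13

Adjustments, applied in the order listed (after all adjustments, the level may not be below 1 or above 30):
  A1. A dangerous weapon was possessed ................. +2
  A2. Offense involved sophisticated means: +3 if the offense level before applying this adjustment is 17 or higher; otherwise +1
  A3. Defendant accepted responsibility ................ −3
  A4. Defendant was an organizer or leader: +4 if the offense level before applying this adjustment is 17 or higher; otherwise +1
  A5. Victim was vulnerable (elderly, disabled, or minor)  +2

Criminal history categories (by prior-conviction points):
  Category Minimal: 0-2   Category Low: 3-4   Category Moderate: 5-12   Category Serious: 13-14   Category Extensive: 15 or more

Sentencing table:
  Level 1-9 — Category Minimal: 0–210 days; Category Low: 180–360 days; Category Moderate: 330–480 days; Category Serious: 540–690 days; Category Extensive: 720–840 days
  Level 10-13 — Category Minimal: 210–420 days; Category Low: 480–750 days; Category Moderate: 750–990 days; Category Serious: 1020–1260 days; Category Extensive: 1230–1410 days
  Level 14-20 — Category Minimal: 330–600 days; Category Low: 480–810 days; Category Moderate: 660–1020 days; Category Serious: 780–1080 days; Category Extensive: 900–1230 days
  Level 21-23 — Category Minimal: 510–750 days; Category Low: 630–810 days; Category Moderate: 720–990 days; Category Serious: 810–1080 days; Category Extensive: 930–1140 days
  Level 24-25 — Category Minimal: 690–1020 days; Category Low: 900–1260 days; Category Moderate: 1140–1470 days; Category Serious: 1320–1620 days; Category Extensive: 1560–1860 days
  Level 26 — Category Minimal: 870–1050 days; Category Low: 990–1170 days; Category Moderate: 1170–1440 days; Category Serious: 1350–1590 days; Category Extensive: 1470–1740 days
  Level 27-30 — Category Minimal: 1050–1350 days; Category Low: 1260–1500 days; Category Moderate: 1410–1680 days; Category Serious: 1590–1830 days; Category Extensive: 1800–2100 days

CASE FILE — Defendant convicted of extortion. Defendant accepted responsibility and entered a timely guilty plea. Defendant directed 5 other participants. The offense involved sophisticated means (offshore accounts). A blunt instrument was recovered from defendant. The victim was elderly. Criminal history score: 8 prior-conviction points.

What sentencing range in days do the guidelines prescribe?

1410-1680 days

Base offense level for extortion: 25.
A1 applies: 25 + 2 = 27.
A2 applies (level before this adjustment is 27 ≥ 17, so +3): 27 + 3 = 30.
A3 applies: 30 − 3 = 27.
A4 applies (level before this adjustment is 27 ≥ 17, so +4): 27 + 4 = 31.
A5 applies: 31 + 2 = 33.
Level 33 exceeds the maximum of 30; capped at 30.
Final offense level: 30.
Criminal history: 8 prior points → Category Moderate (5-12).
Level 30 falls in the 27-30 band.
Grid: Level 27-30 × Category Moderate = 1410-1680 days.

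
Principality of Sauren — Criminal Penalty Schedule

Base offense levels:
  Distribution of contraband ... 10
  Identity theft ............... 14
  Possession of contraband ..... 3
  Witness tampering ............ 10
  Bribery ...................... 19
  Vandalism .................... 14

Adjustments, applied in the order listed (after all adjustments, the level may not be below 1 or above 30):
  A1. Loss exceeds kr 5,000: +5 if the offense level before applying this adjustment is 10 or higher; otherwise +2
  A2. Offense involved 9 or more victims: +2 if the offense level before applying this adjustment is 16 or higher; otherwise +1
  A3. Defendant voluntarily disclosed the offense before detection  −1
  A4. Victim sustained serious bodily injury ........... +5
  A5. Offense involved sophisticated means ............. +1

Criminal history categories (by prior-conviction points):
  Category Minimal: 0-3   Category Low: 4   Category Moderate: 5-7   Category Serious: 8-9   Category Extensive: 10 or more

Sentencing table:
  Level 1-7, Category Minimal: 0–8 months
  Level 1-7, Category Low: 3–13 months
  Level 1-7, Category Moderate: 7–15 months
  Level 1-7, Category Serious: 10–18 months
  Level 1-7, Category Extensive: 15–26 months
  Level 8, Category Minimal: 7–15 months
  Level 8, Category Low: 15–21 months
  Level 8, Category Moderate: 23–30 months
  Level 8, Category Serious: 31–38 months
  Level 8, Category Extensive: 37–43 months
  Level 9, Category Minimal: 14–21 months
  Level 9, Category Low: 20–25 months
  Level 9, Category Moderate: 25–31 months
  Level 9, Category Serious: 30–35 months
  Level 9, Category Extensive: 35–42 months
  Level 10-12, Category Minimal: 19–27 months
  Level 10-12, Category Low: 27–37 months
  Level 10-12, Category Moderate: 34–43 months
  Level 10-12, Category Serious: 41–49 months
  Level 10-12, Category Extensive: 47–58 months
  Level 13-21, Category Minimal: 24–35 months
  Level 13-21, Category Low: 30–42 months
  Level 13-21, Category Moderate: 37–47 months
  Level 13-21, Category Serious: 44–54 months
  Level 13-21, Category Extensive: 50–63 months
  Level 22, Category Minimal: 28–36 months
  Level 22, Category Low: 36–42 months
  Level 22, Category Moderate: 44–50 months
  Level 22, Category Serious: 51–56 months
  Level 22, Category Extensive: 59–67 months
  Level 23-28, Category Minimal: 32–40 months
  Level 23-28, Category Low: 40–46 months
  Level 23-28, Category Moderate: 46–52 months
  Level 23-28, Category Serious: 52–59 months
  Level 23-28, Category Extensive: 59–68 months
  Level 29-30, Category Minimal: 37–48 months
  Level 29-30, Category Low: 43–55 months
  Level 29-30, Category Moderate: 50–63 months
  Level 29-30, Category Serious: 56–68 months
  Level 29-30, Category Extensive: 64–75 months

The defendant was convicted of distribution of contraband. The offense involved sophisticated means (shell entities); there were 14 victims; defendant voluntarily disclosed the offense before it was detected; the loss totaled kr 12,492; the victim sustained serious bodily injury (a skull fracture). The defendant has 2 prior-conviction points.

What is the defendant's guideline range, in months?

24-35 months

Base offense level for distribution of contraband: 10.
A1 applies (level before this adjustment is 10 ≥ 10, so +5): 10 + 5 = 15.
A2 applies (level before this adjustment is 15 < 16, so +1): 15 + 1 = 16.
A3 applies: 16 − 1 = 15.
A4 applies: 15 + 5 = 20.
A5 applies: 20 + 1 = 21.
Final offense level: 21.
Criminal history: 2 prior points → Category Minimal (0-3).
Level 21 falls in the 13-21 band.
Grid: Level 13-21 × Category Minimal = 24-35 months.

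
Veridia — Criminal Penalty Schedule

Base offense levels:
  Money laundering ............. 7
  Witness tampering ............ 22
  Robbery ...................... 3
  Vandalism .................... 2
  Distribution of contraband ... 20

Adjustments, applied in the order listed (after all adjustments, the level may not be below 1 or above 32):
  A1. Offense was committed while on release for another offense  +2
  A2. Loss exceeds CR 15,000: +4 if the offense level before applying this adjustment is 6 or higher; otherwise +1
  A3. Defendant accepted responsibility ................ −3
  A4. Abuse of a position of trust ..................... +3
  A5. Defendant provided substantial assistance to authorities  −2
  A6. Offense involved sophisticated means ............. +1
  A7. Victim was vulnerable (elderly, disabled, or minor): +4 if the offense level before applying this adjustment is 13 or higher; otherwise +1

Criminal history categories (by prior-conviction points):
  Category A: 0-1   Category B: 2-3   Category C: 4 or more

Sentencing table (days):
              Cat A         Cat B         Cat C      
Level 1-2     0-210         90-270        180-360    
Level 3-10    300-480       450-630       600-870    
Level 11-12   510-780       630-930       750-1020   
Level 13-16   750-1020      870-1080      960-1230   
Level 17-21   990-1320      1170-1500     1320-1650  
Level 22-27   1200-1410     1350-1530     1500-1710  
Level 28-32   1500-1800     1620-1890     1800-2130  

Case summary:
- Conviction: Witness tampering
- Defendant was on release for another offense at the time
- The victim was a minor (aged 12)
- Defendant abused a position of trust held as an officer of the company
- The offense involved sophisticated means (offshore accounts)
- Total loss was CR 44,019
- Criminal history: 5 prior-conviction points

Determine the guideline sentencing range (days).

1800-2130 days

Base offense level for witness tampering: 22.
A1 applies: 22 + 2 = 24.
A2 applies (level before this adjustment is 24 ≥ 6, so +4): 24 + 4 = 28.
A4 applies: 28 + 3 = 31.
A5 does not apply.
A6 applies: 31 + 1 = 32.
A7 applies (level before this adjustment is 32 ≥ 13, so +4): 32 + 4 = 36.
Level 36 exceeds the maximum of 32; capped at 32.
Final offense level: 32.
Criminal history: 5 prior points → Category C (4+).
Level 32 falls in the 28-32 band.
Grid: Level 28-32 × Category C = 1800-2130 days.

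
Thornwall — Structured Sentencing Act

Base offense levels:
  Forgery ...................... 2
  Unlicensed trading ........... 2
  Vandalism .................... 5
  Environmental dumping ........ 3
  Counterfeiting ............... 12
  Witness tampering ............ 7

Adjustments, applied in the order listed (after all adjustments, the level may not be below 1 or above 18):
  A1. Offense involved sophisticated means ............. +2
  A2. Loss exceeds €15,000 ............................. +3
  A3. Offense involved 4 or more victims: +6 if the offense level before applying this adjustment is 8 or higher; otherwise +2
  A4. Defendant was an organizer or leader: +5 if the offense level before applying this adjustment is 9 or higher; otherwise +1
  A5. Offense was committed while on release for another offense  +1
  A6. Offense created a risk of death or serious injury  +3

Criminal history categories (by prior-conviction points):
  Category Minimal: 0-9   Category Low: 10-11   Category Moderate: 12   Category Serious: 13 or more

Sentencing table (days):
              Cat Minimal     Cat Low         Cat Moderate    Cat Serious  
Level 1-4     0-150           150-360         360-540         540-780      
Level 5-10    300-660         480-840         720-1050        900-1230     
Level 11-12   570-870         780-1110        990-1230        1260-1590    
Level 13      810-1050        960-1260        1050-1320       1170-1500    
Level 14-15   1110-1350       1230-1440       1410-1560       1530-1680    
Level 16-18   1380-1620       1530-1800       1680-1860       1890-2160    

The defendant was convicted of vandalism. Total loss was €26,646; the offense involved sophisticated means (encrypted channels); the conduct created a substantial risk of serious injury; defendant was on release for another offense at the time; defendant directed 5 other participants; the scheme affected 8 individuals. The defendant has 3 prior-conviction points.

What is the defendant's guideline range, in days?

Base offense level for vandalism: 5.
A1 applies: 5 + 2 = 7.
A2 applies: 7 + 3 = 10.
A3 applies (level before this adjustment is 10 ≥ 8, so +6): 10 + 6 = 16.
A4 applies (level before this adjustment is 16 ≥ 9, so +5): 16 + 5 = 21.
A5 applies: 21 + 1 = 22.
A6 applies: 22 + 3 = 25.
Level 25 exceeds the maximum of 18; capped at 18.
Final offense level: 18.
Criminal history: 3 prior points → Category Minimal (0-9).
Level 18 falls in the 16-18 band.
Grid: Level 16-18 × Category Minimal = 1380-1620 days.

1380-1620 days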